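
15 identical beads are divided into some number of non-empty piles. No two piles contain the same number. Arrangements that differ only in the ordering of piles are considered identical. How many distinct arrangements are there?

27

A partial list (first 12 by largest part):
15
14 + 1
13 + 2
12 + 3
12 + 2 + 1
11 + 4
11 + 3 + 1
10 + 5
10 + 4 + 1
10 + 3 + 2
9 + 6
9 + 5 + 1
…and 15 more, for 27 total.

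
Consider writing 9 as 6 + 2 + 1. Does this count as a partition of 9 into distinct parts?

Yes

The parts sum to 9, and the condition 'all summands are distinct' holds.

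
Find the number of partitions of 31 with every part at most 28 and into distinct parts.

Direct enumeration gives 337 partitions.

337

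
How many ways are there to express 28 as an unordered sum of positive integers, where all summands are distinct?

222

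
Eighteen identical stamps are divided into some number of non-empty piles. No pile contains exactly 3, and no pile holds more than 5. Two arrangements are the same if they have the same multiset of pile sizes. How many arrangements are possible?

There are too many to list fully; the first 12 (by largest part) are:
5 + 5 + 5 + 2 + 1
5 + 5 + 5 + 1 + 1 + 1
5 + 5 + 4 + 4
5 + 5 + 4 + 2 + 2
5 + 5 + 4 + 2 + 1 + 1
5 + 5 + 4 + 1 + 1 + 1 + 1
5 + 5 + 2 + 2 + 2 + 2
5 + 5 + 2 + 2 + 2 + 1 + 1
5 + 5 + 2 + 2 + 1 + 1 + 1 + 1
5 + 5 + 2 + 1 + 1 + 1 + 1 + 1 + 1
5 + 5 + 1 + 1 + 1 + 1 + 1 + 1 + 1 + 1
5 + 4 + 4 + 4 + 1
…and 45 more, for 57 total.

57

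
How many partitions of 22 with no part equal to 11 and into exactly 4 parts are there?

Systematic enumeration (by largest part, then next-largest, …) yields 74.

74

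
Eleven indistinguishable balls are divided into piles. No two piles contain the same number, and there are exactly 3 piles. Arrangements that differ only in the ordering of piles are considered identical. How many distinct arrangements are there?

The partitions of 11 that satisfy the conditions:
8 + 2 + 1
7 + 3 + 1
6 + 4 + 1
6 + 3 + 2
5 + 4 + 2

5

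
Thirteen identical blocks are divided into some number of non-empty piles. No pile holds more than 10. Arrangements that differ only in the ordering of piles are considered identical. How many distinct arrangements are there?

97

Counting exhaustively, 97 partitions satisfy the conditions.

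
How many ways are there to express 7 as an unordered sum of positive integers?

15

The partitions of 7 that satisfy the conditions:
7
1 + 6
2 + 5
1 + 1 + 5
3 + 4
1 + 2 + 4
1 + 1 + 1 + 4
1 + 3 + 3
2 + 2 + 3
1 + 1 + 2 + 3
1 + 1 + 1 + 1 + 3
1 + 2 + 2 + 2
1 + 1 + 1 + 2 + 2
1 + 1 + 1 + 1 + 1 + 2
1 + 1 + 1 + 1 + 1 + 1 + 1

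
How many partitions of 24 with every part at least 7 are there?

Enumerating:
24
17,7
16,8
15,9
14,10
13,11
12,12
10,7,7
9,8,7
8,8,8

10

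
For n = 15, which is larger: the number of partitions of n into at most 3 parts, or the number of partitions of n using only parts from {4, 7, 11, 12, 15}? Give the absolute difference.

Partitions of 15 into at most 3 parts: 27.
Partitions of 15 using only parts from {4, 7, 11, 12, 15}: 3.
|27 − 3| = 24.

24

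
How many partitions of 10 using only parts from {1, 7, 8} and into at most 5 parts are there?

2

The partitions of 10 that satisfy the conditions:
8+1+1
7+1+1+1
That's 2 in total.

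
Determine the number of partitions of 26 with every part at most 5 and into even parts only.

7

They are:
4,4,4,4,4,4,2
4,4,4,4,4,2,2,2
4,4,4,4,2,2,2,2,2
4,4,4,2,2,2,2,2,2,2
4,4,2,2,2,2,2,2,2,2,2
4,2,2,2,2,2,2,2,2,2,2,2
2,2,2,2,2,2,2,2,2,2,2,2,2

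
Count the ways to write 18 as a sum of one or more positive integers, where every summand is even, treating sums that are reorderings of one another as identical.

A partial list (first 12 by largest part):
18
16+2
14+4
14+2+2
12+6
12+4+2
12+2+2+2
10+8
10+6+2
10+4+4
10+4+2+2
10+2+2+2+2
…and 18 more, for 30 total.

30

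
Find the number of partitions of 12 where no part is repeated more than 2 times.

36

There are too many to list fully; the first 12 (by largest part) are:
12
11 + 1
10 + 2
10 + 1 + 1
9 + 3
9 + 2 + 1
8 + 4
8 + 3 + 1
8 + 2 + 2
8 + 2 + 1 + 1
7 + 5
7 + 4 + 1
…and 24 more, for 36 total.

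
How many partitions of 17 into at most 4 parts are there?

Enumerating by decreasing first part gives 72 partitions in all.

72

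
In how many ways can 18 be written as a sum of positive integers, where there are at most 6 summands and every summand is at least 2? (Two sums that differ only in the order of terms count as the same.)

80

A full systematic count gives 80.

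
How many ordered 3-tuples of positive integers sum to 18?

136

By stars and bars with positive parts, the count is C(17,2) = 136.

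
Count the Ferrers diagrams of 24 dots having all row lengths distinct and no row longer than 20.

Systematic enumeration (by largest part, then next-largest, …) yields 117.

117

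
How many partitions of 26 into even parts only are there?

101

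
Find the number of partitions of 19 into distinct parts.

54

There are too many to list fully; the first 12 (by largest part) are:
19
18 + 1
17 + 2
16 + 3
16 + 2 + 1
15 + 4
15 + 3 + 1
14 + 5
14 + 4 + 1
14 + 3 + 2
13 + 6
13 + 5 + 1
…and 42 more, for 54 total.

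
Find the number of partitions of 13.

Counting exhaustively, 101 partitions satisfy the conditions.

101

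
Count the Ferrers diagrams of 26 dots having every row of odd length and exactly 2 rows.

They are:
25, 1
23, 3
21, 5
19, 7
17, 9
15, 11
13, 13

7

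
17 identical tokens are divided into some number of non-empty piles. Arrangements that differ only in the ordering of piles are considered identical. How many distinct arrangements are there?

297

There are 297 such partitions.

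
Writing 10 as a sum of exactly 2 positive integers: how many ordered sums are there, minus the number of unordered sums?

4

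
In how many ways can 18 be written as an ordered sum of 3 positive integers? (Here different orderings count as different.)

A composition of 18 into 3 positive parts is chosen by placing 2 dividers among the 17 gaps between 18 units: C(17,2) = 136.

136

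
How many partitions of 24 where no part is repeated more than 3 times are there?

722

Counting exhaustively, 722 partitions satisfy the conditions.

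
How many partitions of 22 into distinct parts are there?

A full systematic count gives 89.

89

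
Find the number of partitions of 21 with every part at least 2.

165

Counting exhaustively, 165 partitions satisfy the conditions.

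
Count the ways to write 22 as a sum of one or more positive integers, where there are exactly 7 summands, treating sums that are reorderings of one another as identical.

Counting exhaustively, 131 partitions satisfy the conditions.

131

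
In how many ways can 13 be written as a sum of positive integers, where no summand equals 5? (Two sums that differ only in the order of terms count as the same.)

79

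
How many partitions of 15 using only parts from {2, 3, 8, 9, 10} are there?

They are:
2, 3, 10
3, 3, 9
2, 2, 2, 9
2, 2, 3, 8
3, 3, 3, 3, 3
2, 2, 2, 3, 3, 3
2, 2, 2, 2, 2, 2, 3
That's 7 in total.

7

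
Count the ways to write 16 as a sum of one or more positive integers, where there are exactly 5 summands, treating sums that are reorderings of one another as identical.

37

A partial list (first 12 by largest part):
12, 1, 1, 1, 1
11, 2, 1, 1, 1
10, 3, 1, 1, 1
10, 2, 2, 1, 1
9, 4, 1, 1, 1
9, 3, 2, 1, 1
9, 2, 2, 2, 1
8, 5, 1, 1, 1
8, 4, 2, 1, 1
8, 3, 3, 1, 1
8, 3, 2, 2, 1
8, 2, 2, 2, 2
…and 25 more, for 37 total.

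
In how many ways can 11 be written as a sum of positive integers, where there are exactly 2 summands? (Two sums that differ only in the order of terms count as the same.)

5

They are:
10, 1
9, 2
8, 3
7, 4
6, 5
Counting gives 5.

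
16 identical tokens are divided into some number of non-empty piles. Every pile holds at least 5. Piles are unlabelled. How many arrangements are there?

6

Listing the qualifying partitions of 16:
16
5+11
6+10
7+9
8+8
5+5+6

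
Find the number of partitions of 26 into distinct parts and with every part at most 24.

Systematic enumeration (by largest part, then next-largest, …) yields 163.

163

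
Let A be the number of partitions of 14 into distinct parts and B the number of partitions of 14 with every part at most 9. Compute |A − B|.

101

Partitions of 14 into distinct parts: 22.
Partitions of 14 with every part at most 9: 123.
|22 − 123| = 101.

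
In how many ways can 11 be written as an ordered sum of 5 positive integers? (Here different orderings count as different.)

210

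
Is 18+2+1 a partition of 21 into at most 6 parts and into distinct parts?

The parts sum to 21, and the condition 'there are at most 6 summands' holds; the condition 'all summands are distinct' holds.

Yes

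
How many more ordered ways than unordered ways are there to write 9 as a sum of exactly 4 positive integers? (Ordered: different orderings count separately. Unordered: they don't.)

50

Ordered (compositions into 4 parts): C(8,3) = 56.
Partitions of 9 into exactly 4 parts: 6.
Difference: 56 − 6 = 50.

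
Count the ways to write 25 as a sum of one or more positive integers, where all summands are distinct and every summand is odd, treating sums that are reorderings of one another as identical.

12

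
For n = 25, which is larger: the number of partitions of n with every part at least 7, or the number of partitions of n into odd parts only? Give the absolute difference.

131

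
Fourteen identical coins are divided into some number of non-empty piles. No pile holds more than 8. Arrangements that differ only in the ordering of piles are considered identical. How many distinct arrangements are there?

116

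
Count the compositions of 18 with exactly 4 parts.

680

A composition of 18 into 4 positive parts is chosen by placing 3 dividers among the 17 gaps between 18 units: C(17,3) = 680.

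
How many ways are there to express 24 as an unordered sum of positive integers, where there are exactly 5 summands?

164

A full systematic count gives 164.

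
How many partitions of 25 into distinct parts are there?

142

Counting exhaustively, 142 partitions satisfy the conditions.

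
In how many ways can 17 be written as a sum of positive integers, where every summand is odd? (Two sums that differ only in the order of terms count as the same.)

38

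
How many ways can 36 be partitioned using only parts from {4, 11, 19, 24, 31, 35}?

Enumerating:
24 + 4 + 4 + 4
4 + 4 + 4 + 4 + 4 + 4 + 4 + 4 + 4
Counting gives 2.

2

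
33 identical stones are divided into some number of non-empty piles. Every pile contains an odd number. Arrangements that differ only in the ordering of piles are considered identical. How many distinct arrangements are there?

448

Counting exhaustively, 448 partitions satisfy the conditions.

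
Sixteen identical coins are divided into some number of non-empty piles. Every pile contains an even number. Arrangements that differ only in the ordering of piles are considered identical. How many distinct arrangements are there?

Enumerating:
16
2 + 14
4 + 12
2 + 2 + 12
6 + 10
2 + 4 + 10
2 + 2 + 2 + 10
8 + 8
2 + 6 + 8
4 + 4 + 8
2 + 2 + 4 + 8
2 + 2 + 2 + 2 + 8
4 + 6 + 6
2 + 2 + 6 + 6
2 + 4 + 4 + 6
2 + 2 + 2 + 4 + 6
2 + 2 + 2 + 2 + 2 + 6
4 + 4 + 4 + 4
2 + 2 + 4 + 4 + 4
2 + 2 + 2 + 2 + 4 + 4
2 + 2 + 2 + 2 + 2 + 2 + 4
2 + 2 + 2 + 2 + 2 + 2 + 2 + 2
That's 22 in total.

22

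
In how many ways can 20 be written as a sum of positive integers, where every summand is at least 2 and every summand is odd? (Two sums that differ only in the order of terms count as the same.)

10

They are:
17, 3
15, 5
13, 7
11, 9
11, 3, 3, 3
9, 5, 3, 3
7, 7, 3, 3
7, 5, 5, 3
5, 5, 5, 5
5, 3, 3, 3, 3, 3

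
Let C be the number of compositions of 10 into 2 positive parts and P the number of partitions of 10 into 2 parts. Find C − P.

4

Compositions: C(9,1) = 9.
Partitions of 10 into exactly 2 parts: 5.
Difference: 9 − 5 = 4.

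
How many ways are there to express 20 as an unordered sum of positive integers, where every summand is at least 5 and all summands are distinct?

The partitions of 20 that satisfy the conditions:
20
15 + 5
14 + 6
13 + 7
12 + 8
11 + 9
9 + 6 + 5
8 + 7 + 5
That's 8 in total.

8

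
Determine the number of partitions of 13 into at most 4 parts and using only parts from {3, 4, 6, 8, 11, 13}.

Listing the qualifying partitions of 13:
13
3,4,6
3,3,3,4
Counting gives 3.

3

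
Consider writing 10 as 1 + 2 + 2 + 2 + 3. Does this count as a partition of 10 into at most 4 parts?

The parts sum to 10, and the condition 'there are at most 4 summands' is violated.

No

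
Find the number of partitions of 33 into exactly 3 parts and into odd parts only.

27

There are too many to list fully; the first 12 (by largest part) are:
31, 1, 1
29, 3, 1
27, 5, 1
27, 3, 3
25, 7, 1
25, 5, 3
23, 9, 1
23, 7, 3
23, 5, 5
21, 11, 1
21, 9, 3
21, 7, 5
…and 15 more, for 27 total.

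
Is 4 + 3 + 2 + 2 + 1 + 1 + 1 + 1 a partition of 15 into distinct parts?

No

The parts sum to 15, and the condition 'all summands are distinct' is violated.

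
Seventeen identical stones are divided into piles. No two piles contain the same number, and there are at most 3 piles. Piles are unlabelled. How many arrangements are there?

The partitions of 17 that satisfy the conditions:
17
16 + 1
15 + 2
14 + 3
14 + 2 + 1
13 + 4
13 + 3 + 1
12 + 5
12 + 4 + 1
12 + 3 + 2
11 + 6
11 + 5 + 1
11 + 4 + 2
10 + 7
10 + 6 + 1
10 + 5 + 2
10 + 4 + 3
9 + 8
9 + 7 + 1
9 + 6 + 2
9 + 5 + 3
8 + 7 + 2
8 + 6 + 3
8 + 5 + 4
7 + 6 + 4

25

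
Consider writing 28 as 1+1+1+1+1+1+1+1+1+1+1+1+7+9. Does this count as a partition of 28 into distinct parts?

No

The parts sum to 28, and the condition 'all summands are distinct' is violated.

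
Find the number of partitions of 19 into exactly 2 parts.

9

Listing the qualifying partitions of 19:
18,1
17,2
16,3
15,4
14,5
13,6
12,7
11,8
10,9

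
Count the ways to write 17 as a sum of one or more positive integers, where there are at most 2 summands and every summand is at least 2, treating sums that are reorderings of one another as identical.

Listing the qualifying partitions of 17:
17
2, 15
3, 14
4, 13
5, 12
6, 11
7, 10
8, 9
That's 8 in total.

8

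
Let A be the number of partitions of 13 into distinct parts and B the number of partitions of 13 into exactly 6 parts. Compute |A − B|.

Partitions of 13 into distinct parts: 18.
Partitions of 13 into exactly 6 parts: 14.
|18 − 14| = 4.

4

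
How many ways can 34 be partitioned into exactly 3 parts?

96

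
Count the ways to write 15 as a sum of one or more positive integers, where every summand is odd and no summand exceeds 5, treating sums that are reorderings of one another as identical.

The partitions of 15 that satisfy the conditions:
5+5+5
5+5+3+1+1
5+5+1+1+1+1+1
5+3+3+3+1
5+3+3+1+1+1+1
5+3+1+1+1+1+1+1+1
5+1+1+1+1+1+1+1+1+1+1
3+3+3+3+3
3+3+3+3+1+1+1
3+3+3+1+1+1+1+1+1
3+3+1+1+1+1+1+1+1+1+1
3+1+1+1+1+1+1+1+1+1+1+1+1
1+1+1+1+1+1+1+1+1+1+1+1+1+1+1

13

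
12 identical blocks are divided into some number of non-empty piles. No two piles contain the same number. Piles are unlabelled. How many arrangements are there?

Listing the qualifying partitions of 12:
12
11, 1
10, 2
9, 3
9, 2, 1
8, 4
8, 3, 1
7, 5
7, 4, 1
7, 3, 2
6, 5, 1
6, 4, 2
6, 3, 2, 1
5, 4, 3
5, 4, 2, 1
That's 15 in total.

15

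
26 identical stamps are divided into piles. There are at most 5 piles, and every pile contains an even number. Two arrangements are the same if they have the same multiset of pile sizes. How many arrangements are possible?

A partial list (first 12 by largest part):
26
24 + 2
22 + 4
22 + 2 + 2
20 + 6
20 + 4 + 2
20 + 2 + 2 + 2
18 + 8
18 + 6 + 2
18 + 4 + 4
18 + 4 + 2 + 2
18 + 2 + 2 + 2 + 2
…and 45 more, for 57 total.

57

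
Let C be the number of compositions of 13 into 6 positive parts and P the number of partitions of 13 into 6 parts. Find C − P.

Ordered (compositions into 6 parts): C(12,5) = 792.
Unordered (partitions into 6 parts): 14.
Difference: 792 − 14 = 778.

778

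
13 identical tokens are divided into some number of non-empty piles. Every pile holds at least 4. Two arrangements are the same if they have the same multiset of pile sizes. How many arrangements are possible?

Listing the qualifying partitions of 13:
13
9+4
8+5
7+6
5+4+4

5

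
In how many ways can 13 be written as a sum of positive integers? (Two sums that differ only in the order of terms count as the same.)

101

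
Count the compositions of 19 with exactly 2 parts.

18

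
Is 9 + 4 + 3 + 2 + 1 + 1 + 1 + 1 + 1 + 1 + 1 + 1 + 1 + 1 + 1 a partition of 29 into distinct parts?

No

The parts sum to 29, and the condition 'all summands are distinct' is violated.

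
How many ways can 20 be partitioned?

Systematic enumeration (by largest part, then next-largest, …) yields 627.

627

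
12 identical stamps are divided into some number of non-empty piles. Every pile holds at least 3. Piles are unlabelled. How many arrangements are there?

9

Enumerating:
12
9,3
8,4
7,5
6,6
6,3,3
5,4,3
4,4,4
3,3,3,3
Counting gives 9.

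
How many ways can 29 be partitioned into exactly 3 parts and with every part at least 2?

A partial list (first 12 by largest part):
25, 2, 2
24, 3, 2
23, 4, 2
23, 3, 3
22, 5, 2
22, 4, 3
21, 6, 2
21, 5, 3
21, 4, 4
20, 7, 2
20, 6, 3
20, 5, 4
…and 44 more, for 56 total.

56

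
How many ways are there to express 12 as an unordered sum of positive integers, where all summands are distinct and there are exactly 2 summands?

The partitions of 12 that satisfy the conditions:
11, 1
10, 2
9, 3
8, 4
7, 5

5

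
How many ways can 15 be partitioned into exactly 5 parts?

30

There are too many to list fully; the first 12 (by largest part) are:
11, 1, 1, 1, 1
10, 2, 1, 1, 1
9, 3, 1, 1, 1
9, 2, 2, 1, 1
8, 4, 1, 1, 1
8, 3, 2, 1, 1
8, 2, 2, 2, 1
7, 5, 1, 1, 1
7, 4, 2, 1, 1
7, 3, 3, 1, 1
7, 3, 2, 2, 1
7, 2, 2, 2, 2
…and 18 more, for 30 total.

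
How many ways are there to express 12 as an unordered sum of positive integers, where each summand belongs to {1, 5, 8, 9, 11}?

Listing the qualifying partitions of 12:
1+11
1+1+1+9
1+1+1+1+8
1+1+5+5
1+1+1+1+1+1+1+5
1+1+1+1+1+1+1+1+1+1+1+1

6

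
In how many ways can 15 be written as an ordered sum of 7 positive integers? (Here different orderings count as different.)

Equivalently, choose which 6 of the 14 gaps become plus signs: C(14,6) = 3003.

3003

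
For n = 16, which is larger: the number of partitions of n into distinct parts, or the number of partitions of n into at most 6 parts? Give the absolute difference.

Partitions of 16 into distinct parts: 32.
Partitions of 16 into at most 6 parts: 136.
|32 − 136| = 104.

104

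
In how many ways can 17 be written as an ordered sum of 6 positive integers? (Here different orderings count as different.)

Equivalently, choose which 5 of the 16 gaps become plus signs: C(16,5) = 4368.

4368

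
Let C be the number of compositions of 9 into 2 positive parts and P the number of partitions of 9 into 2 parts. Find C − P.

4

Compositions: C(8,1) = 8.
Unordered (partitions into 2 parts): 4.
Difference: 8 − 4 = 4.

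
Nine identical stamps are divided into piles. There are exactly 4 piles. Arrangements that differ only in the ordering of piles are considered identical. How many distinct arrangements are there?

6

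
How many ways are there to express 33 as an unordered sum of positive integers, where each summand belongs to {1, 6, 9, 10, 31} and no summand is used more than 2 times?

Listing the qualifying partitions of 33:
31, 1, 1
10, 10, 6, 6, 1
10, 9, 6, 6, 1, 1
Counting gives 3.

3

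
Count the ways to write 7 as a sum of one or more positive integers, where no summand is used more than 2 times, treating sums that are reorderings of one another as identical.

9

Listing the qualifying partitions of 7:
7
1+6
2+5
1+1+5
3+4
1+2+4
1+3+3
2+2+3
1+1+2+3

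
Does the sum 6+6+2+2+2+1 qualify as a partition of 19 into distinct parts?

The parts sum to 19, and the condition 'all summands are distinct' is violated.

No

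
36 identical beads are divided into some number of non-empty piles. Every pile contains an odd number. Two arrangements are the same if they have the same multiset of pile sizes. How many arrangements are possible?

There are 668 such partitions.

668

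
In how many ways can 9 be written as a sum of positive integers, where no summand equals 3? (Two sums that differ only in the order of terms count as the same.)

19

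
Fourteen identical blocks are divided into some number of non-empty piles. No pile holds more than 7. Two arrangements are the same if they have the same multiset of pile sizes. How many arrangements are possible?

Systematic enumeration (by largest part, then next-largest, …) yields 105.

105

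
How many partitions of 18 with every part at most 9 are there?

Systematic enumeration (by largest part, then next-largest, …) yields 318.

318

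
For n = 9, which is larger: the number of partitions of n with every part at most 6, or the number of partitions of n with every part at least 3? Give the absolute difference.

22

Partitions of 9 with every part at most 6: 26.
Partitions of 9 with every part at least 3: 4.
|26 − 4| = 22.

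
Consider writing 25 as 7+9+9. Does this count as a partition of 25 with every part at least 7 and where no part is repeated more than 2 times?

Yes

The parts sum to 25, and the condition 'every summand is at least 7' holds; the condition 'no summand is used more than 2 times' holds.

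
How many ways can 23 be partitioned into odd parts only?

Enumerating by decreasing first part gives 104 partitions in all.

104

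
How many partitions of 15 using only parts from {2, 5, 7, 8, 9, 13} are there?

7

Enumerating:
13+2
9+2+2+2
8+7
8+5+2
7+2+2+2+2
5+5+5
5+2+2+2+2+2
That's 7 in total.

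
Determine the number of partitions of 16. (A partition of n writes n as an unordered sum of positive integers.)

231

Direct enumeration gives 231 partitions.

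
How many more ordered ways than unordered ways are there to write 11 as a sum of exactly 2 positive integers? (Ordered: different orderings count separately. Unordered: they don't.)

5

Compositions: C(10,1) = 10.
Unordered (partitions into 2 parts): 5.
Difference: 10 − 5 = 5.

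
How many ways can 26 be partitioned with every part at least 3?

158

Direct enumeration gives 158 partitions.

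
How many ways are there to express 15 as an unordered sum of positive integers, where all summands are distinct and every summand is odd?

The partitions of 15 that satisfy the conditions:
15
1,3,11
1,5,9
3,5,7
That's 4 in total.

4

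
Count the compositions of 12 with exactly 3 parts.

A composition of 12 into 3 positive parts is chosen by placing 2 dividers among the 11 gaps between 12 units: C(11,2) = 55.

55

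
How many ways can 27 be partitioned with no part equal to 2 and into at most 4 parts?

Counting exhaustively, 160 partitions satisfy the conditions.

160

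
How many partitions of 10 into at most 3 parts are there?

Enumerating:
10
9, 1
8, 2
8, 1, 1
7, 3
7, 2, 1
6, 4
6, 3, 1
6, 2, 2
5, 5
5, 4, 1
5, 3, 2
4, 4, 2
4, 3, 3
That's 14 in total.

14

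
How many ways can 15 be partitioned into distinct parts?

27

There are too many to list fully; the first 12 (by largest part) are:
15
1+14
2+13
3+12
1+2+12
4+11
1+3+11
5+10
1+4+10
2+3+10
6+9
1+5+9
…and 15 more, for 27 total.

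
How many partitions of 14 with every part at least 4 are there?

Enumerating:
14
10, 4
9, 5
8, 6
7, 7
6, 4, 4
5, 5, 4
Counting gives 7.

7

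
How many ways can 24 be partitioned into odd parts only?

122

Enumerating by decreasing first part gives 122 partitions in all.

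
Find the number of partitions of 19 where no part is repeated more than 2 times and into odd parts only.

16

The partitions of 19 that satisfy the conditions:
19
17+1+1
15+3+1
13+5+1
13+3+3
11+7+1
11+5+3
11+3+3+1+1
9+9+1
9+7+3
9+5+5
9+5+3+1+1
7+7+5
7+7+3+1+1
7+5+5+1+1
7+5+3+3+1
Counting gives 16.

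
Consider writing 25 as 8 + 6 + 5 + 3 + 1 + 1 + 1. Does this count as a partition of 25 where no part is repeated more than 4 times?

Yes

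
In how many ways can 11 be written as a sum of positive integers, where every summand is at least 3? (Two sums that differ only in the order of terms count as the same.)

Listing the qualifying partitions of 11:
11
8+3
7+4
6+5
5+3+3
4+4+3
That's 6 in total.

6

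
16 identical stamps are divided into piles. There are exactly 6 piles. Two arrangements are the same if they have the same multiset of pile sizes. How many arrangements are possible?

35

A partial list (first 12 by largest part):
1+1+1+1+1+11
1+1+1+1+2+10
1+1+1+1+3+9
1+1+1+2+2+9
1+1+1+1+4+8
1+1+1+2+3+8
1+1+2+2+2+8
1+1+1+1+5+7
1+1+1+2+4+7
1+1+1+3+3+7
1+1+2+2+3+7
1+2+2+2+2+7
…and 23 more, for 35 total.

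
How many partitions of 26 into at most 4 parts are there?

206

A full systematic count gives 206.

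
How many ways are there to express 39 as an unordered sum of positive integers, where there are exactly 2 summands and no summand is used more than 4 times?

They are:
38, 1
37, 2
36, 3
35, 4
34, 5
33, 6
32, 7
31, 8
30, 9
29, 10
28, 11
27, 12
26, 13
25, 14
24, 15
23, 16
22, 17
21, 18
20, 19
Counting gives 19.

19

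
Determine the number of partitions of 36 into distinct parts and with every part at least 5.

Counting exhaustively, 75 partitions satisfy the conditions.

75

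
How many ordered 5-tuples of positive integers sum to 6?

5

A composition of 6 into 5 positive parts is chosen by placing 4 dividers among the 5 gaps between 6 units: C(5,4) = 5.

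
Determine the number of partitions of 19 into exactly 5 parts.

There are too many to list fully; the first 12 (by largest part) are:
1+1+1+1+15
1+1+1+2+14
1+1+1+3+13
1+1+2+2+13
1+1+1+4+12
1+1+2+3+12
1+2+2+2+12
1+1+1+5+11
1+1+2+4+11
1+1+3+3+11
1+2+2+3+11
2+2+2+2+11
…and 58 more, for 70 total.

70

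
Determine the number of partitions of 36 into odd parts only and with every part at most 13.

There are 429 such partitions.

429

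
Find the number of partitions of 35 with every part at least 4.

311

There are 311 such partitions.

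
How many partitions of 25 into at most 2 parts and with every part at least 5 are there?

9

Listing the qualifying partitions of 25:
25
5, 20
6, 19
7, 18
8, 17
9, 16
10, 15
11, 14
12, 13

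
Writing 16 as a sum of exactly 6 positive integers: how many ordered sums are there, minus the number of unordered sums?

2968

Ordered (compositions into 6 parts): C(15,5) = 3003.
Unordered (partitions into 6 parts): 35.
Difference: 3003 − 35 = 2968.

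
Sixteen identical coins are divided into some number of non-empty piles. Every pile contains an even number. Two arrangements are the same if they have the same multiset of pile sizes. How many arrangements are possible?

22

They are:
16
14, 2
12, 4
12, 2, 2
10, 6
10, 4, 2
10, 2, 2, 2
8, 8
8, 6, 2
8, 4, 4
8, 4, 2, 2
8, 2, 2, 2, 2
6, 6, 4
6, 6, 2, 2
6, 4, 4, 2
6, 4, 2, 2, 2
6, 2, 2, 2, 2, 2
4, 4, 4, 4
4, 4, 4, 2, 2
4, 4, 2, 2, 2, 2
4, 2, 2, 2, 2, 2, 2
2, 2, 2, 2, 2, 2, 2, 2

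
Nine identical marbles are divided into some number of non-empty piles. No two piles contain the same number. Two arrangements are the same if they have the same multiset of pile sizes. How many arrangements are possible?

8

They are:
9
8 + 1
7 + 2
6 + 3
6 + 2 + 1
5 + 4
5 + 3 + 1
4 + 3 + 2
That's 8 in total.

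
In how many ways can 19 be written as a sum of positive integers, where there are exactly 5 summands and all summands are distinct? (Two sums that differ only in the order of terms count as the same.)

5

They are:
9 + 4 + 3 + 2 + 1
8 + 5 + 3 + 2 + 1
7 + 6 + 3 + 2 + 1
7 + 5 + 4 + 2 + 1
6 + 5 + 4 + 3 + 1
That's 5 in total.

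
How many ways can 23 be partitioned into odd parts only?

104

A full systematic count gives 104.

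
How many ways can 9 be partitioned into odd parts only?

The partitions of 9 that satisfy the conditions:
9
1, 1, 7
1, 3, 5
1, 1, 1, 1, 5
3, 3, 3
1, 1, 1, 3, 3
1, 1, 1, 1, 1, 1, 3
1, 1, 1, 1, 1, 1, 1, 1, 1

8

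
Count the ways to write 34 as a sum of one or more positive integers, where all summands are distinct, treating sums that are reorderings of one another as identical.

There are 512 such partitions.

512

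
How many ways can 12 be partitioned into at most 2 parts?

7

Enumerating:
12
11 + 1
10 + 2
9 + 3
8 + 4
7 + 5
6 + 6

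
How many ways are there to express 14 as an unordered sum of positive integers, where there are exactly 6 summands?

Listing the qualifying partitions of 14:
9+1+1+1+1+1
8+2+1+1+1+1
7+3+1+1+1+1
7+2+2+1+1+1
6+4+1+1+1+1
6+3+2+1+1+1
6+2+2+2+1+1
5+5+1+1+1+1
5+4+2+1+1+1
5+3+3+1+1+1
5+3+2+2+1+1
5+2+2+2+2+1
4+4+3+1+1+1
4+4+2+2+1+1
4+3+3+2+1+1
4+3+2+2+2+1
4+2+2+2+2+2
3+3+3+3+1+1
3+3+3+2+2+1
3+3+2+2+2+2
Counting gives 20.

20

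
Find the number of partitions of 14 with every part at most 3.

24

The partitions of 14 that satisfy the conditions:
3,3,3,3,2
3,3,3,3,1,1
3,3,3,2,2,1
3,3,3,2,1,1,1
3,3,3,1,1,1,1,1
3,3,2,2,2,2
3,3,2,2,2,1,1
3,3,2,2,1,1,1,1
3,3,2,1,1,1,1,1,1
3,3,1,1,1,1,1,1,1,1
3,2,2,2,2,2,1
3,2,2,2,2,1,1,1
3,2,2,2,1,1,1,1,1
3,2,2,1,1,1,1,1,1,1
3,2,1,1,1,1,1,1,1,1,1
3,1,1,1,1,1,1,1,1,1,1,1
2,2,2,2,2,2,2
2,2,2,2,2,2,1,1
2,2,2,2,2,1,1,1,1
2,2,2,2,1,1,1,1,1,1
2,2,2,1,1,1,1,1,1,1,1
2,2,1,1,1,1,1,1,1,1,1,1
2,1,1,1,1,1,1,1,1,1,1,1,1
1,1,1,1,1,1,1,1,1,1,1,1,1,1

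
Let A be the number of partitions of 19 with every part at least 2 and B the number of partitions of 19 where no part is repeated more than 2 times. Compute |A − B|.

Partitions of 19 with every part at least 2: 105.
Partitions of 19 where no part is repeated more than 2 times: 163.
|105 − 163| = 58.

58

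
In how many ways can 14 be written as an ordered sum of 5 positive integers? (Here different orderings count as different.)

A composition of 14 into 5 positive parts is chosen by placing 4 dividers among the 13 gaps between 14 units: C(13,4) = 715.

715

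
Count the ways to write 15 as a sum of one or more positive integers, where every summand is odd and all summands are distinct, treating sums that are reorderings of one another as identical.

4

Listing the qualifying partitions of 15:
15
11, 3, 1
9, 5, 1
7, 5, 3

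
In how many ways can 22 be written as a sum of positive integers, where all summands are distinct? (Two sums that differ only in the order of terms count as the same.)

89

Direct enumeration gives 89 partitions.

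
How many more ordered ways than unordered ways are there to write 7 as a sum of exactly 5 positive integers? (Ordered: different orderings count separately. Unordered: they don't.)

13

Ordered (compositions into 5 parts): C(6,4) = 15.
Unordered (partitions into 5 parts): 2.
Difference: 15 − 2 = 13.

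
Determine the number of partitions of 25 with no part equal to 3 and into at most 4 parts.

Systematic enumeration (by largest part, then next-largest, …) yields 133.

133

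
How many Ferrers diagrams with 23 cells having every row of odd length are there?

Direct enumeration gives 104 partitions.

104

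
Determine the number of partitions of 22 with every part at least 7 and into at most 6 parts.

7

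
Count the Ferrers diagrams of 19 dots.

Enumerating by decreasing first part gives 490 partitions in all.

490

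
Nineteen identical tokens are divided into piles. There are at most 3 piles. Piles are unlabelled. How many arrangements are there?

40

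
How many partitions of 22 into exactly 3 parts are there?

40

A partial list (first 12 by largest part):
1, 1, 20
1, 2, 19
1, 3, 18
2, 2, 18
1, 4, 17
2, 3, 17
1, 5, 16
2, 4, 16
3, 3, 16
1, 6, 15
2, 5, 15
3, 4, 15
…and 28 more, for 40 total.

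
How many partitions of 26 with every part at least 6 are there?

21

They are:
26
20, 6
19, 7
18, 8
17, 9
16, 10
15, 11
14, 12
14, 6, 6
13, 13
13, 7, 6
12, 8, 6
12, 7, 7
11, 9, 6
11, 8, 7
10, 10, 6
10, 9, 7
10, 8, 8
9, 9, 8
8, 6, 6, 6
7, 7, 6, 6
Counting gives 21.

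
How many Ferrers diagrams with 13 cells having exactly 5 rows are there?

18

They are:
9, 1, 1, 1, 1
8, 2, 1, 1, 1
7, 3, 1, 1, 1
7, 2, 2, 1, 1
6, 4, 1, 1, 1
6, 3, 2, 1, 1
6, 2, 2, 2, 1
5, 5, 1, 1, 1
5, 4, 2, 1, 1
5, 3, 3, 1, 1
5, 3, 2, 2, 1
5, 2, 2, 2, 2
4, 4, 3, 1, 1
4, 4, 2, 2, 1
4, 3, 3, 2, 1
4, 3, 2, 2, 2
3, 3, 3, 3, 1
3, 3, 3, 2, 2
Counting gives 18.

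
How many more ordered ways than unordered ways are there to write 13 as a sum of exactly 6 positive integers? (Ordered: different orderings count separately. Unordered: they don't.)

778

Compositions: C(12,5) = 792.
Partitions of 13 into exactly 6 parts: 14.
Difference: 792 − 14 = 778.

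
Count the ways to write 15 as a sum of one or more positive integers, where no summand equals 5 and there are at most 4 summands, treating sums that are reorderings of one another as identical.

A partial list (first 12 by largest part):
15
14 + 1
13 + 2
13 + 1 + 1
12 + 3
12 + 2 + 1
12 + 1 + 1 + 1
11 + 4
11 + 3 + 1
11 + 2 + 2
11 + 2 + 1 + 1
10 + 4 + 1
…and 28 more, for 40 total.

40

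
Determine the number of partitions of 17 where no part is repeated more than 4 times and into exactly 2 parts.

8

The partitions of 17 that satisfy the conditions:
16+1
15+2
14+3
13+4
12+5
11+6
10+7
9+8
Counting gives 8.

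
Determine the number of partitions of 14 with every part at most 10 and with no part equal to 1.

There are too many to list fully; the first 12 (by largest part) are:
10 + 4
10 + 2 + 2
9 + 5
9 + 3 + 2
8 + 6
8 + 4 + 2
8 + 3 + 3
8 + 2 + 2 + 2
7 + 7
7 + 5 + 2
7 + 4 + 3
7 + 3 + 2 + 2
…and 19 more, for 31 total.

31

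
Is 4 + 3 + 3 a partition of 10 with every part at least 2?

Yes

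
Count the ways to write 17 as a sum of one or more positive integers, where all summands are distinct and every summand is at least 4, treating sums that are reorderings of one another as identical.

Listing the qualifying partitions of 17:
17
4+13
5+12
6+11
7+10
8+9
4+5+8
4+6+7
Counting gives 8.

8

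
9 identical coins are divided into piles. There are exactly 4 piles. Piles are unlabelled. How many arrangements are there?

They are:
6,1,1,1
5,2,1,1
4,3,1,1
4,2,2,1
3,3,2,1
3,2,2,2
Counting gives 6.

6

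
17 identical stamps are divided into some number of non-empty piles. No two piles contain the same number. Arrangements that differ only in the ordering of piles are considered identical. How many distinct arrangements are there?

A partial list (first 12 by largest part):
17
1, 16
2, 15
3, 14
1, 2, 14
4, 13
1, 3, 13
5, 12
1, 4, 12
2, 3, 12
6, 11
1, 5, 11
…and 26 more, for 38 total.

38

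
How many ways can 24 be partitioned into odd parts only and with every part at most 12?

91

Direct enumeration gives 91 partitions.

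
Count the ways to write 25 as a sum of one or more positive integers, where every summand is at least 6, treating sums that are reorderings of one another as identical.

Enumerating:
25
19+6
18+7
17+8
16+9
15+10
14+11
13+12
13+6+6
12+7+6
11+8+6
11+7+7
10+9+6
10+8+7
9+9+7
9+8+8
7+6+6+6

17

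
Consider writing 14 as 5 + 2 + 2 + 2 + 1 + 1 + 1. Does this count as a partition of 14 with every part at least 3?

No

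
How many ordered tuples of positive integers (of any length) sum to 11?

1024

Each of the 10 gaps between 11 units is either a break or not: 2^10 = 1024.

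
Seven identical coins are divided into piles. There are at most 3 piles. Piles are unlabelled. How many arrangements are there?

Enumerating:
7
6 + 1
5 + 2
5 + 1 + 1
4 + 3
4 + 2 + 1
3 + 3 + 1
3 + 2 + 2
Counting gives 8.

8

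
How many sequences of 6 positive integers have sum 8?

21

By stars and bars with positive parts, the count is C(7,5) = 21.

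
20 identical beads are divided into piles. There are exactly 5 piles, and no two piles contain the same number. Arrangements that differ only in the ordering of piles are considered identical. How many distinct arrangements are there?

7

They are:
10, 4, 3, 2, 1
9, 5, 3, 2, 1
8, 6, 3, 2, 1
8, 5, 4, 2, 1
7, 6, 4, 2, 1
7, 5, 4, 3, 1
6, 5, 4, 3, 2
Counting gives 7.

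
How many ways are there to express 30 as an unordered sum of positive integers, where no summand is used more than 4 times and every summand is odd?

Counting exhaustively, 135 partitions satisfy the conditions.

135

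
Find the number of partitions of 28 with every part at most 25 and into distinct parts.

Enumerating by decreasing first part gives 219 partitions in all.

219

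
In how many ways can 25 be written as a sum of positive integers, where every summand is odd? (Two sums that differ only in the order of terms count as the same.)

A full systematic count gives 142.

142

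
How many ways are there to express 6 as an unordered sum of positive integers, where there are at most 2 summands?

Listing the qualifying partitions of 6:
6
5, 1
4, 2
3, 3

4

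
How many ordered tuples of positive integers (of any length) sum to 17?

There are 16 gaps and each independently is a cut or not, giving 2^16 = 65536.

65536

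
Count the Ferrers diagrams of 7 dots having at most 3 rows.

Enumerating:
7
6,1
5,2
5,1,1
4,3
4,2,1
3,3,1
3,2,2
Counting gives 8.

8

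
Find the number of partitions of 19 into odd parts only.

54

There are too many to list fully; the first 12 (by largest part) are:
19
17,1,1
15,3,1
15,1,1,1,1
13,5,1
13,3,3
13,3,1,1,1
13,1,1,1,1,1,1
11,7,1
11,5,3
11,5,1,1,1
11,3,3,1,1
…and 42 more, for 54 total.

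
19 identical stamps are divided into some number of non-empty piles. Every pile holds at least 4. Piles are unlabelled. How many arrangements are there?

The partitions of 19 that satisfy the conditions:
19
15 + 4
14 + 5
13 + 6
12 + 7
11 + 8
11 + 4 + 4
10 + 9
10 + 5 + 4
9 + 6 + 4
9 + 5 + 5
8 + 7 + 4
8 + 6 + 5
7 + 7 + 5
7 + 6 + 6
7 + 4 + 4 + 4
6 + 5 + 4 + 4
5 + 5 + 5 + 4

18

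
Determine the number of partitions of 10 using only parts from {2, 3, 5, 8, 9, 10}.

6

Listing the qualifying partitions of 10:
10
8+2
5+5
5+3+2
3+3+2+2
2+2+2+2+2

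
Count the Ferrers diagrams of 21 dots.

792

Enumerating by decreasing first part gives 792 partitions in all.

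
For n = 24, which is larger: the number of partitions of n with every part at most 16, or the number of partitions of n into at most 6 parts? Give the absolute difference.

998

Partitions of 24 with every part at most 16: 1530.
Partitions of 24 into at most 6 parts: 532.
|1530 − 532| = 998.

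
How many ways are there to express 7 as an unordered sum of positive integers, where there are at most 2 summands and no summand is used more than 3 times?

Enumerating:
7
6,1
5,2
4,3
Counting gives 4.

4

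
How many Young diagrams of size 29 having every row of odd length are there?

A full systematic count gives 256.

256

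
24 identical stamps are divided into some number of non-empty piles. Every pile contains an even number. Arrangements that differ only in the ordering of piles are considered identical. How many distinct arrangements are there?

A full systematic count gives 77.

77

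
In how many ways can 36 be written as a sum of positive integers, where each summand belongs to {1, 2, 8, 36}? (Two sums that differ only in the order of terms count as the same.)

A partial list (first 12 by largest part):
36
8 + 8 + 8 + 8 + 2 + 2
8 + 8 + 8 + 8 + 2 + 1 + 1
8 + 8 + 8 + 8 + 1 + 1 + 1 + 1
8 + 8 + 8 + 2 + 2 + 2 + 2 + 2 + 2
8 + 8 + 8 + 2 + 2 + 2 + 2 + 2 + 1 + 1
8 + 8 + 8 + 2 + 2 + 2 + 2 + 1 + 1 + 1 + 1
8 + 8 + 8 + 2 + 2 + 2 + 1 + 1 + 1 + 1 + 1 + 1
8 + 8 + 8 + 2 + 2 + 1 + 1 + 1 + 1 + 1 + 1 + 1 + 1
8 + 8 + 8 + 2 + 1 + 1 + 1 + 1 + 1 + 1 + 1 + 1 + 1 + 1
8 + 8 + 8 + 1 + 1 + 1 + 1 + 1 + 1 + 1 + 1 + 1 + 1 + 1 + 1
8 + 8 + 2 + 2 + 2 + 2 + 2 + 2 + 2 + 2 + 2 + 2
…and 44 more, for 56 total.

56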